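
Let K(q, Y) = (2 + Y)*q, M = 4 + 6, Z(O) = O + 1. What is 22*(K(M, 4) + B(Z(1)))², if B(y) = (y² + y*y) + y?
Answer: 107800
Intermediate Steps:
Z(O) = 1 + O
M = 10
K(q, Y) = q*(2 + Y)
B(y) = y + 2*y² (B(y) = (y² + y²) + y = 2*y² + y = y + 2*y²)
22*(K(M, 4) + B(Z(1)))² = 22*(10*(2 + 4) + (1 + 1)*(1 + 2*(1 + 1)))² = 22*(10*6 + 2*(1 + 2*2))² = 22*(60 + 2*(1 + 4))² = 22*(60 + 2*5)² = 22*(60 + 10)² = 22*70² = 22*4900 = 107800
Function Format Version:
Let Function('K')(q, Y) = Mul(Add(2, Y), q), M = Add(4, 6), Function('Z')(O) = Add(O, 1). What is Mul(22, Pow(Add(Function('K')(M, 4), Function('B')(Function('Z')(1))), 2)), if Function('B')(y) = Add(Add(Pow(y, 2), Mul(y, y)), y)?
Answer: 107800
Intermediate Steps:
Function('Z')(O) = Add(1, O)
M = 10
Function('K')(q, Y) = Mul(q, Add(2, Y))
Function('B')(y) = Add(y, Mul(2, Pow(y, 2))) (Function('B')(y) = Add(Add(Pow(y, 2), Pow(y, 2)), y) = Add(Mul(2, Pow(y, 2)), y) = Add(y, Mul(2, Pow(y, 2))))
Mul(22, Pow(Add(Function('K')(M, 4), Function('B')(Function('Z')(1))), 2)) = Mul(22, Pow(Add(Mul(10, Add(2, 4)), Mul(Add(1, 1), Add(1, Mul(2, Add(1, 1))))), 2)) = Mul(22, Pow(Add(Mul(10, 6), Mul(2, Add(1, Mul(2, 2)))), 2)) = Mul(22, Pow(Add(60, Mul(2, Add(1, 4))), 2)) = Mul(22, Pow(Add(60, Mul(2, 5)), 2)) = Mul(22, Pow(Add(60, 10), 2)) = Mul(22, Pow(70, 2)) = Mul(22, 4900) = 107800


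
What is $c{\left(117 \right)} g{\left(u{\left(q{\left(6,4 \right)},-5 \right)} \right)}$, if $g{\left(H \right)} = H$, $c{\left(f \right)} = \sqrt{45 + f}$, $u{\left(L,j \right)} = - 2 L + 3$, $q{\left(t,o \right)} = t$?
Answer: $- 81 \sqrt{2} \approx -114.55$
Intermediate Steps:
$u{\left(L,j \right)} = 3 - 2 L$
$c{\left(117 \right)} g{\left(u{\left(q{\left(6,4 \right)},-5 \right)} \right)} = \sqrt{45 + 117} \left(3 - 12\right) = \sqrt{162} \left(3 - 12\right) = 9 \sqrt{2} \left(-9\right) = - 81 \sqrt{2}$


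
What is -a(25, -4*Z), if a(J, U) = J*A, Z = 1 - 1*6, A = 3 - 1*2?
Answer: -25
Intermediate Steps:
A = 1 (A = 3 - 2 = 1)
Z = -5 (Z = 1 - 6 = -5)
a(J, U) = J (a(J, U) = J*1 = J)
-a(25, -4*Z) = -1*25 = -25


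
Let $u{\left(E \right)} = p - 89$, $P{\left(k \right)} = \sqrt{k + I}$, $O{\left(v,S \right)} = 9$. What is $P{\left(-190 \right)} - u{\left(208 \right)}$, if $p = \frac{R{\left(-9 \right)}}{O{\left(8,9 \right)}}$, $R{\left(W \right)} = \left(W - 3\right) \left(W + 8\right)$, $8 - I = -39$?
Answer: $\frac{263}{3} + i \sqrt{143} \approx 87.667 + 11.958 i$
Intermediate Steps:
$I = 47$ ($I = 8 - -39 = 8 + 39 = 47$)
$R{\left(W \right)} = \left(-3 + W\right) \left(8 + W\right)$
$P{\left(k \right)} = \sqrt{47 + k}$ ($P{\left(k \right)} = \sqrt{k + 47} = \sqrt{47 + k}$)
$p = \frac{4}{3}$ ($p = \frac{-24 + \left(-9\right)^{2} + 5 \left(-9\right)}{9} = \left(-24 + 81 - 45\right) \frac{1}{9} = 12 \cdot \frac{1}{9} = \frac{4}{3} \approx 1.3333$)
$u{\left(E \right)} = - \frac{263}{3}$ ($u{\left(E \right)} = \frac{4}{3} - 89 = - \frac{263}{3}$)
$P{\left(-190 \right)} - u{\left(208 \right)} = \sqrt{47 - 190} - - \frac{263}{3} = \sqrt{-143} + \frac{263}{3} = i \sqrt{143} + \frac{263}{3} = \frac{263}{3} + i \sqrt{143}$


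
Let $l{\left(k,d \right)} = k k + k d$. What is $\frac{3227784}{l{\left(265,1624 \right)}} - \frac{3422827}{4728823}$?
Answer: $\frac{13550203364437}{2367177861455} \approx 5.7242$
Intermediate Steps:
$l{\left(k,d \right)} = k^{2} + d k$
$\frac{3227784}{l{\left(265,1624 \right)}} - \frac{3422827}{4728823} = \frac{3227784}{265 \left(1624 + 265\right)} - \frac{3422827}{4728823} = \frac{3227784}{265 \cdot 1889} - \frac{3422827}{4728823} = \frac{3227784}{500585} - \frac{3422827}{4728823} = \frac{13550203364437}{2367177861455}$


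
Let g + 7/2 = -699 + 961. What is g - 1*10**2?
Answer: 317/2 ≈ 158.50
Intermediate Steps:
g = 517/2 (g = -7/2 + (-699 + 961) = -7/2 + 262 = 517/2 ≈ 258.50)
g - 1*10**2 = 517/2 - 1*10**2 = 517/2 - 1*100 = 517/2 - 100 = 317/2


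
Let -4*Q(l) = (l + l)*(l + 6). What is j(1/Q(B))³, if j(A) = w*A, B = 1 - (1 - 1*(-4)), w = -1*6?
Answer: -27/8 ≈ -3.3750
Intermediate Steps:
w = -6
B = -4 (B = 1 - (1 + 4) = 1 - 1*5 = 1 - 5 = -4)
Q(l) = -l*(6 + l)/2 (Q(l) = -(l + l)*(l + 6)/4 = -2*l*(6 + l)/4 = -l*(6 + l)/2)
j(A) = -6*A
j(1/Q(B))³ = (-6*1/(2*(6 - 4)))³ = (-6/((-½*(-4)*2)))³ = (-6/4)³ = (-6*¼)³ = (-3/2)³ = -27/8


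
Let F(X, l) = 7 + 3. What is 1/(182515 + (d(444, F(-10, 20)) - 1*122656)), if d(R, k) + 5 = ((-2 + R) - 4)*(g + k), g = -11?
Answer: 1/59416 ≈ 1.6830e-5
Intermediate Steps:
F(X, l) = 10
d(R, k) = -5 + (-11 + k)*(-6 + R) (d(R, k) = -5 + ((-2 + R) - 4)*(-11 + k) = -5 + (-6 + R)*(-11 + k) = -5 + (-11 + k)*(-6 + R))
1/(182515 + (d(444, F(-10, 20)) - 1*122656)) = 1/(182515 + ((61 - 11*444 - 6*10 + 444*10) - 1*122656)) = 1/(182515 + ((61 - 4884 - 60 + 4440) - 122656)) = 1/(182515 + (-443 - 122656)) = 1/(182515 - 123099) = 1/59416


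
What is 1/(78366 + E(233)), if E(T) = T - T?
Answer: 1/78366 ≈ 1.2761e-5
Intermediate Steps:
E(T) = 0
1/(78366 + E(233)) = 1/(78366 + 0) = 1/78366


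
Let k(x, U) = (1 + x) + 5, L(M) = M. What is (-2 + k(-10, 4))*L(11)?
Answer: -66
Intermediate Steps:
k(x, U) = 6 + x
(-2 + k(-10, 4))*L(11) = (-2 + (6 - 10))*11 = (-2 - 4)*11 = -6*11 = -66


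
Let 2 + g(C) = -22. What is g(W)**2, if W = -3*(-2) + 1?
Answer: 576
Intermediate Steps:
W = 7 (W = 6 + 1 = 7)
g(C) = -24 (g(C) = -2 - 22 = -24)
g(W)**2 = (-24)**2 = 576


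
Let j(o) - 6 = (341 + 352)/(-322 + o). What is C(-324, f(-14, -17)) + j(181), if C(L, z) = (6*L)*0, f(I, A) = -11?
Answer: 51/47 ≈ 1.0851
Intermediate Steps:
j(o) = 6 + 693/(-322 + o) (j(o) = 6 + (341 + 352)/(-322 + o) = 6 + 693/(-322 + o))
C(L, z) = 0
C(-324, f(-14, -17)) + j(181) = 0 + 3*(-413 + 2*181)/(-322 + 181) = 0 + 3*(-413 + 362)/(-141) = 0 + 3*(-1/141)*(-51) = 0 + 51/47 = 51/47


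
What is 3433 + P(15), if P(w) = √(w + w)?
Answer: 3433 + √30 ≈ 3438.5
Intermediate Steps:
P(w) = √2*√w (P(w) = √(2*w) = √2*√w)
3433 + P(15) = 3433 + √2*√15 = 3433 + √30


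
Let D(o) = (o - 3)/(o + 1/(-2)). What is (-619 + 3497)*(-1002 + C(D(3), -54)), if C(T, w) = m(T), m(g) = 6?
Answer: -2866488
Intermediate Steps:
D(o) = (-3 + o)/(-½ + o) (D(o) = (-3 + o)/(o - ½) = (-3 + o)/(-½ + o))
C(T, w) = 6
(-619 + 3497)*(-1002 + C(D(3), -54)) = (-619 + 3497)*(-1002 + 6) = 2878*(-996) = -2866488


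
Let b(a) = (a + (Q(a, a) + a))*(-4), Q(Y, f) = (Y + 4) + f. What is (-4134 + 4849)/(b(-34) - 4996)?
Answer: -715/4468 ≈ -0.16003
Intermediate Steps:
Q(Y, f) = 4 + Y + f (Q(Y, f) = (4 + Y) + f = 4 + Y + f)
b(a) = -16 - 16*a (b(a) = (a + ((4 + a + a) + a))*(-4) = (a + ((4 + 2*a) + a))*(-4) = (a + (4 + 3*a))*(-4) = (4 + 4*a)*(-4) = -16 - 16*a)
(-4134 + 4849)/(b(-34) - 4996) = (-4134 + 4849)/((-16 - 16*(-34)) - 4996) = 715/((-16 + 544) - 4996) = 715/(528 - 4996) = 715/(-4468) = 715*(-1/4468) = -715/4468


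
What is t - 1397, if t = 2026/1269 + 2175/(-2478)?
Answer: -1463573567/1048194 ≈ -1396.3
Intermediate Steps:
t = 753451/1048194 (t = 2026*(1/1269) + 2175*(-1/2478) = 2026/1269 - 725/826 = 753451/1048194 ≈ 0.71881)
t - 1397 = 753451/1048194 - 1397 = -1463573567/1048194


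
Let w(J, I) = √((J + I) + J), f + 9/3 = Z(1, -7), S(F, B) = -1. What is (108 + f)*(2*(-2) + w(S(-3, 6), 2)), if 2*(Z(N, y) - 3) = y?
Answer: -418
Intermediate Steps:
Z(N, y) = 3 + y/2
f = -7/2 (f = -3 + (3 + (½)*(-7)) = -3 + (3 - 7/2) = -3 - ½ = -7/2 ≈ -3.5000)
w(J, I) = √(I + 2*J) (w(J, I) = √((I + J) + J) = √(I + 2*J))
(108 + f)*(2*(-2) + w(S(-3, 6), 2)) = (108 - 7/2)*(2*(-2) + √(2 + 2*(-1))) = 209*(-4 + √(2 - 2))/2 = 209*(-4 + √0)/2 = 209*(-4 + 0)/2 = (209/2)*(-4) = -418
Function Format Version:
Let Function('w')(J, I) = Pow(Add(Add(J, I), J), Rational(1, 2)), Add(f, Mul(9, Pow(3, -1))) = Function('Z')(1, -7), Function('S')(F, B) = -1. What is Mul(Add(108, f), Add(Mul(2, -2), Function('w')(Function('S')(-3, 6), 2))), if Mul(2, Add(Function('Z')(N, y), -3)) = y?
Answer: -418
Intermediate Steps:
Function('Z')(N, y) = Add(3, Mul(Rational(1, 2), y))
f = Rational(-7, 2) (f = Add(-3, Add(3, Mul(Rational(1, 2), -7))) = Add(-3, Add(3, Rational(-7, 2))) = Add(-3, Rational(-1, 2)) = Rational(-7, 2) ≈ -3.5000)
Function('w')(J, I) = Pow(Add(I, Mul(2, J)), Rational(1, 2)) (Function('w')(J, I) = Pow(Add(Add(I, J), J), Rational(1, 2)) = Pow(Add(I, Mul(2, J)), Rational(1, 2)))
Mul(Add(108, f), Add(Mul(2, -2), Function('w')(Function('S')(-3, 6), 2))) = Mul(Add(108, Rational(-7, 2)), Add(Mul(2, -2), Pow(Add(2, Mul(2, -1)), Rational(1, 2)))) = Mul(Rational(209, 2), Add(-4, Pow(Add(2, -2), Rational(1, 2)))) = Mul(Rational(209, 2), Add(-4, Pow(0, Rational(1, 2)))) = Mul(Rational(209, 2), Add(-4, 0)) = Mul(Rational(209, 2), -4) = -418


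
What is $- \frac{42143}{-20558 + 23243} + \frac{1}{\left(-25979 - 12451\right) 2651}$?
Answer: $- \frac{57245888089}{3647229894} \approx -15.696$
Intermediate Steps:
$- \frac{42143}{-20558 + 23243} + \frac{1}{\left(-25979 - 12451\right) 2651} = - \frac{42143}{2685} + \frac{1}{-25979 - 12451} \cdot \frac{1}{2651} = \left(-42143\right) \frac{1}{2685} + \frac{1}{-25979 - 12451} \cdot \frac{1}{2651} = - \frac{42143}{2685} + \frac{1}{-38430} \cdot \frac{1}{2651} = - \frac{42143}{2685} - \frac{1}{101877930} = - \frac{57245888089}{3647229894}$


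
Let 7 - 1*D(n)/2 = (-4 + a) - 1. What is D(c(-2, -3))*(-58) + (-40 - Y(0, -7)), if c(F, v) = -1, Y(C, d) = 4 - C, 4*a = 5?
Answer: -1291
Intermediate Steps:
a = 5/4 (a = (¼)*5 = 5/4 ≈ 1.2500)
D(n) = 43/2 (D(n) = 14 - 2*((-4 + 5/4) - 1) = 14 - 2*(-11/4 - 1) = 14 - 2*(-15/4) = 14 + 15/2 = 43/2)
D(c(-2, -3))*(-58) + (-40 - Y(0, -7)) = (43/2)*(-58) + (-40 - (4 - 1*0)) = -1247 + (-40 - (4 + 0)) = -1247 + (-40 - 1*4) = -1247 + (-40 - 4) = -1247 - 44 = -1291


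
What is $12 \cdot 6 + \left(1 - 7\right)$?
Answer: $66$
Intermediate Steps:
$12 \cdot 6 + \left(1 - 7\right) = 72 + \left(1 - 7\right) = 72 - 6 = 66$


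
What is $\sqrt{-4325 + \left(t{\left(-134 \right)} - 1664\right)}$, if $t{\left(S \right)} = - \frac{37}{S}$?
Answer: $\frac{i \sqrt{107533526}}{134} \approx 77.387 i$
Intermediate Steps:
$\sqrt{-4325 + \left(t{\left(-134 \right)} - 1664\right)} = \sqrt{-4325 - \left(1664 + \frac{37}{-134}\right)} = \sqrt{-4325 - \frac{222939}{134}} = \sqrt{- \frac{802489}{134}} = \frac{i \sqrt{107533526}}{134}$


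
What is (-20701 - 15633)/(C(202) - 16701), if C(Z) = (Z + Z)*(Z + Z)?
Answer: -36334/146515 ≈ -0.24799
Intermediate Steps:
C(Z) = 4*Z² (C(Z) = (2*Z)*(2*Z) = 4*Z²)
(-20701 - 15633)/(C(202) - 16701) = (-20701 - 15633)/(4*202² - 16701) = -36334/(4*40804 - 16701) = -36334/(163216 - 16701) = -36334/146515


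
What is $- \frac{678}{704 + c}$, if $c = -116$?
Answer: $- \frac{113}{98} \approx -1.1531$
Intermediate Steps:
$- \frac{678}{704 + c} = - \frac{678}{704 - 116} = - \frac{678}{588} = \left(-678\right) \frac{1}{588} = - \frac{113}{98}$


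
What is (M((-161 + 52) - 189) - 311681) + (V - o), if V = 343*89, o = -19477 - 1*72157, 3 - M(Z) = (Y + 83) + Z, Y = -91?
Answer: -189211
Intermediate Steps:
M(Z) = 11 - Z (M(Z) = 3 - ((-91 + 83) + Z) = 3 - (-8 + Z) = 3 + (8 - Z) = 11 - Z)
o = -91634 (o = -19477 - 72157 = -91634)
V = 30527
(M((-161 + 52) - 189) - 311681) + (V - o) = ((11 - ((-161 + 52) - 189)) - 311681) + (30527 - 1*(-91634)) = ((11 - (-109 - 189)) - 311681) + (30527 + 91634) = ((11 - 1*(-298)) - 311681) + 122161 = ((11 + 298) - 311681) + 122161 = (309 - 311681) + 122161 = -311372 + 122161 = -189211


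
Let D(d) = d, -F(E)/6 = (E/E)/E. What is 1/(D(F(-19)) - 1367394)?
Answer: -19/25980480 ≈ -7.3132e-7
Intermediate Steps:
F(E) = -6/E (F(E) = -6*E/E/E = -6/E)
1/(D(F(-19)) - 1367394) = 1/(-6/(-19) - 1367394) = 1/(-6*(-1/19) - 1367394) = 1/(6/19 - 1367394) = 1/(-25980480/19) = -19/25980480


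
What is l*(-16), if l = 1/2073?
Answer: -16/2073 ≈ -0.0077183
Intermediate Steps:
l = 1/2073 ≈ 0.00048239
l*(-16) = (1/2073)*(-16) = -16/2073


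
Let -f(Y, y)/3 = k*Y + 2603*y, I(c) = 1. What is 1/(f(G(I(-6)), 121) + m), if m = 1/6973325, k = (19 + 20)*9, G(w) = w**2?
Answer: -6973325/6596360997149 ≈ -1.0571e-6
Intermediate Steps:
k = 351 (k = 39*9 = 351)
f(Y, y) = -7809*y - 1053*Y (f(Y, y) = -3*(351*Y + 2603*y) = -7809*y - 1053*Y)
m = 1/6973325 ≈ 1.4340e-7
1/(f(G(I(-6)), 121) + m) = 1/((-7809*121 - 1053*1**2) + 1/6973325) = 1/((-944889 - 1053*1) + 1/6973325) = 1/((-944889 - 1053) + 1/6973325) = 1/(-945942 + 1/6973325) = 1/(-6596360997149/6973325) = -6973325/6596360997149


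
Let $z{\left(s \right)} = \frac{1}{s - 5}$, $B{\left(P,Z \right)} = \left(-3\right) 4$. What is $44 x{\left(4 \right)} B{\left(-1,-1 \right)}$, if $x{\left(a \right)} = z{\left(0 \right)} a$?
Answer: $\frac{2112}{5} \approx 422.4$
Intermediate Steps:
$B{\left(P,Z \right)} = -12$
$z{\left(s \right)} = \frac{1}{-5 + s}$
$x{\left(a \right)} = - \frac{a}{5}$ ($x{\left(a \right)} = \frac{a}{-5 + 0} = \frac{a}{-5} = - \frac{a}{5}$)
$44 x{\left(4 \right)} B{\left(-1,-1 \right)} = 44 \left(\left(- \frac{1}{5}\right) 4\right) \left(-12\right) = 44 \left(- \frac{4}{5}\right) \left(-12\right) = \left(- \frac{176}{5}\right) \left(-12\right) = \frac{2112}{5}$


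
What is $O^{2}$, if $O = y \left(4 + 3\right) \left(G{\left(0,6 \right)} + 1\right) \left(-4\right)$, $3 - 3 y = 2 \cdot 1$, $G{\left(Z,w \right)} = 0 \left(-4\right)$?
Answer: $\frac{784}{9} \approx 87.111$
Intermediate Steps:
$G{\left(Z,w \right)} = 0$
$y = \frac{1}{3}$ ($y = 1 - \frac{2 \cdot 1}{3} = 1 - \frac{2}{3} = \frac{1}{3} \approx 0.33333$)
$O = - \frac{28}{3}$ ($O = \frac{\left(4 + 3\right) \left(0 + 1\right)}{3} \left(-4\right) = \frac{7 \cdot 1}{3} \left(-4\right) = \frac{1}{3} \cdot 7 \left(-4\right) = \frac{7}{3} \left(-4\right) = - \frac{28}{3} \approx -9.3333$)
$O^{2} = \left(- \frac{28}{3}\right)^{2} = \frac{784}{9}$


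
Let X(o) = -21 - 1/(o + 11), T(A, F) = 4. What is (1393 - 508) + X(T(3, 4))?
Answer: 12959/15 ≈ 863.93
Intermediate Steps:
X(o) = -21 - 1/(11 + o)
(1393 - 508) + X(T(3, 4)) = (1393 - 508) + (-232 - 21*4)/(11 + 4) = 885 + (-232 - 84)/15 = 885 + (1/15)*(-316) = 885 - 316/15 = 12959/15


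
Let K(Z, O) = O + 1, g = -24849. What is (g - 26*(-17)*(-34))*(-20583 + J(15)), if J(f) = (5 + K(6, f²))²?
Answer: -1307088306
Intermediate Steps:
K(Z, O) = 1 + O
J(f) = (6 + f²)² (J(f) = (5 + (1 + f²))² = (6 + f²)²)
(g - 26*(-17)*(-34))*(-20583 + J(15)) = (-24849 - 26*(-17)*(-34))*(-20583 + (6 + 15²)²) = (-24849 + 442*(-34))*(-20583 + (6 + 225)²) = (-24849 - 15028)*(-20583 + 231²) = -39877*(-20583 + 53361) = -39877*32778 = -1307088306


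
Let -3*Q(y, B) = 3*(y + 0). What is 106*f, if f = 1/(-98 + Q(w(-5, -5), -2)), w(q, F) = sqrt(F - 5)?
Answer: -5194/4807 + 53*I*sqrt(10)/4807 ≈ -1.0805 + 0.034866*I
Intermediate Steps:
w(q, F) = sqrt(-5 + F)
Q(y, B) = -y (Q(y, B) = -(y + 0) = -y)
f = 1/(-98 - I*sqrt(10)) (f = 1/(-98 - sqrt(-5 - 5)) = 1/(-98 - sqrt(-10)) = 1/(-98 - I*sqrt(10)) ≈ -0.010193 + 0.00032892*I)
106*f = 106*(I/(sqrt(10) - 98*I)) = 106*I/(sqrt(10) - 98*I)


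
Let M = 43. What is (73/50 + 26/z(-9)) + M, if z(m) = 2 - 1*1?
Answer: 3523/50 ≈ 70.460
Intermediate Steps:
z(m) = 1 (z(m) = 2 - 1 = 1)
(73/50 + 26/z(-9)) + M = (73/50 + 26/1) + 43 = (73*(1/50) + 26*1) + 43 = (73/50 + 26) + 43 = 1373/50 + 43 = 3523/50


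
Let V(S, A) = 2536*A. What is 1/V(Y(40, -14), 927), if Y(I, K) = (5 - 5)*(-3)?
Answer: 1/2350872 ≈ 4.2537e-7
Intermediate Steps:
Y(I, K) = 0 (Y(I, K) = 0*(-3) = 0)
1/V(Y(40, -14), 927) = 1/(2536*927) = 1/2350872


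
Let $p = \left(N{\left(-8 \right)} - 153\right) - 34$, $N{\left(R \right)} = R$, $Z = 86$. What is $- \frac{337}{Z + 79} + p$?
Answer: $- \frac{32512}{165} \approx -197.04$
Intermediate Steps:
$p = -195$ ($p = \left(-8 - 153\right) - 34 = -161 - 34 = -195$)
$- \frac{337}{Z + 79} + p = - \frac{337}{86 + 79} - 195 = - \frac{337}{165} - 195 = - \frac{32512}{165}$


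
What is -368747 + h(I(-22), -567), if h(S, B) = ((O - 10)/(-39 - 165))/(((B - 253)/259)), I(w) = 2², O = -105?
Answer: -12336805589/33456 ≈ -3.6875e+5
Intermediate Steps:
I(w) = 4
h(S, B) = 115/(204*(-253/259 + B/259)) (h(S, B) = ((-105 - 10)/(-39 - 165))/(((B - 253)/259)) = (-115/(-204))/(((-253 + B)*(1/259))) = (-115*(-1/204))/(-253/259 + B/259) = 115/(204*(-253/259 + B/259)))
-368747 + h(I(-22), -567) = -368747 + 29785/(204*(-253 - 567)) = -368747 + (29785/204)/(-820) = -368747 + (29785/204)*(-1/820) = -368747 - 5957/33456 = -12336805589/33456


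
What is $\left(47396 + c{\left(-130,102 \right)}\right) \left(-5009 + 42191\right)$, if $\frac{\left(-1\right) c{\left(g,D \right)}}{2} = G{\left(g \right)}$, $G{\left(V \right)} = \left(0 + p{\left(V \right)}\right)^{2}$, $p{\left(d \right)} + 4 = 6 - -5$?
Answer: $1758634236$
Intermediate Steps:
$p{\left(d \right)} = 7$ ($p{\left(d \right)} = -4 + \left(6 - -5\right) = -4 + \left(6 + 5\right) = -4 + 11 = 7$)
$G{\left(V \right)} = 49$ ($G{\left(V \right)} = \left(0 + 7\right)^{2} = 7^{2} = 49$)
$c{\left(g,D \right)} = -98$ ($c{\left(g,D \right)} = \left(-2\right) 49 = -98$)
$\left(47396 + c{\left(-130,102 \right)}\right) \left(-5009 + 42191\right) = \left(47396 - 98\right) \left(-5009 + 42191\right) = 47298 \cdot 37182 = 1758634236$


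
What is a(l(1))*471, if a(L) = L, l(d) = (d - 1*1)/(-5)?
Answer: 0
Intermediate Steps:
l(d) = 1/5 - d/5 (l(d) = (d - 1)*(-1/5) = (-1 + d)*(-1/5) = 1/5 - d/5)
a(l(1))*471 = (1/5 - 1/5*1)*471 = (1/5 - 1/5)*471 = 0*471 = 0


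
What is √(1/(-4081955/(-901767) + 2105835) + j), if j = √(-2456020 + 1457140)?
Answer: √(4281086061996927 + 36061120984831157377600*I*√62430)/94948829620 ≈ 22.354 + 22.354*I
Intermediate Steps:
j = 4*I*√62430 (j = √(-998880) = 4*I*√62430 ≈ 999.44*I)
√(1/(-4081955/(-901767) + 2105835) + j) = √(1/(-4081955/(-901767) + 2105835) + 4*I*√62430) = √(1/(-4081955*(-1/901767) + 2105835) + 4*I*√62430) = √(1/(4081955/901767 + 2105835) + 4*I*√62430) = √(1/(1898976592400/901767) + 4*I*√62430) = √(901767/1898976592400 + 4*I*√62430)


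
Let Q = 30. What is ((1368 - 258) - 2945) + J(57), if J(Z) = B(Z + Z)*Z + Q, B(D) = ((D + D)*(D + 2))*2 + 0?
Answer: 3013267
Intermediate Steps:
B(D) = 4*D*(2 + D) (B(D) = ((2*D)*(2 + D))*2 + 0 = (2*D*(2 + D))*2 + 0 = 4*D*(2 + D) + 0 = 4*D*(2 + D))
J(Z) = 30 + 8*Z²*(2 + 2*Z) (J(Z) = (4*(Z + Z)*(2 + (Z + Z)))*Z + 30 = (4*(2*Z)*(2 + 2*Z))*Z + 30 = (8*Z*(2 + 2*Z))*Z + 30 = 8*Z²*(2 + 2*Z) + 30 = 30 + 8*Z²*(2 + 2*Z))
((1368 - 258) - 2945) + J(57) = ((1368 - 258) - 2945) + (30 + 16*57²*(1 + 57)) = (1110 - 2945) + (30 + 16*3249*58) = -1835 + (30 + 3015072) = -1835 + 3015102 = 3013267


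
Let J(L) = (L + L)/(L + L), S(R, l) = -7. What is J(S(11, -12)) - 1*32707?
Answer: -32706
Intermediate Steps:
J(L) = 1 (J(L) = (2*L)/((2*L)) = (2*L)*(1/(2*L)) = 1)
J(S(11, -12)) - 1*32707 = 1 - 1*32707 = 1 - 32707 = -32706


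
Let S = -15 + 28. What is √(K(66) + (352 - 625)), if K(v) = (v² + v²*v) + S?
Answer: 2*√72898 ≈ 539.99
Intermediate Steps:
S = 13
K(v) = 13 + v² + v³ (K(v) = (v² + v²*v) + 13 = (v² + v³) + 13 = 13 + v² + v³)
√(K(66) + (352 - 625)) = √((13 + 66² + 66³) + (352 - 625)) = √((13 + 4356 + 287496) - 273) = √(291865 - 273) = √291592 = 2*√72898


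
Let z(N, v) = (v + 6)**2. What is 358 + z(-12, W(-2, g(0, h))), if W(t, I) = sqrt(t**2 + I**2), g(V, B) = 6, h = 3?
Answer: 434 + 24*sqrt(10) ≈ 509.89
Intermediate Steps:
W(t, I) = sqrt(I**2 + t**2)
z(N, v) = (6 + v)**2
358 + z(-12, W(-2, g(0, h))) = 358 + (6 + sqrt(6**2 + (-2)**2))**2 = 358 + (6 + sqrt(36 + 4))**2 = 358 + (6 + sqrt(40))**2 = 358 + (6 + 2*sqrt(10))**2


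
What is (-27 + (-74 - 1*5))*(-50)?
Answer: 5300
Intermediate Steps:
(-27 + (-74 - 1*5))*(-50) = (-27 + (-74 - 5))*(-50) = (-27 - 79)*(-50) = -106*(-50) = 5300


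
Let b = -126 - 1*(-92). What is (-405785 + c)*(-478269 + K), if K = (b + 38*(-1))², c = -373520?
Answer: 368677505925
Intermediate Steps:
b = -34 (b = -126 + 92 = -34)
K = 5184 (K = (-34 + 38*(-1))² = (-34 - 38)² = (-72)² = 5184)
(-405785 + c)*(-478269 + K) = (-405785 - 373520)*(-478269 + 5184) = -779305*(-473085) = 368677505925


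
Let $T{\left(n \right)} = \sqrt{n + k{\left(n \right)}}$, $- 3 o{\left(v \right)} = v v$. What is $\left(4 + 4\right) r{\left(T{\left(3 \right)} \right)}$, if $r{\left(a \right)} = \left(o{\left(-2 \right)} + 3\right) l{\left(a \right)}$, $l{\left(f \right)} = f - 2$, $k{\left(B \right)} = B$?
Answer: $- \frac{80}{3} + \frac{40 \sqrt{6}}{3} \approx 5.9932$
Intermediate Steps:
$o{\left(v \right)} = - \frac{v^{2}}{3}$ ($o{\left(v \right)} = - \frac{v v}{3} = - \frac{v^{2}}{3}$)
$l{\left(f \right)} = -2 + f$
$T{\left(n \right)} = \sqrt{2} \sqrt{n}$ ($T{\left(n \right)} = \sqrt{n + n} = \sqrt{2 n} = \sqrt{2} \sqrt{n}$)
$r{\left(a \right)} = - \frac{10}{3} + \frac{5 a}{3}$ ($r{\left(a \right)} = \left(- \frac{\left(-2\right)^{2}}{3} + 3\right) \left(-2 + a\right) = \left(\left(- \frac{1}{3}\right) 4 + 3\right) \left(-2 + a\right) = \left(- \frac{4}{3} + 3\right) \left(-2 + a\right) = \frac{5 \left(-2 + a\right)}{3} = - \frac{10}{3} + \frac{5 a}{3}$)
$\left(4 + 4\right) r{\left(T{\left(3 \right)} \right)} = \left(4 + 4\right) \left(- \frac{10}{3} + \frac{5 \sqrt{2} \sqrt{3}}{3}\right) = 8 \left(- \frac{10}{3} + \frac{5 \sqrt{6}}{3}\right) = - \frac{80}{3} + \frac{40 \sqrt{6}}{3}$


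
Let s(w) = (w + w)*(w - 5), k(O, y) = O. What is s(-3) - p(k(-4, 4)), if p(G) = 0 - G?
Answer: 44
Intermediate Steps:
s(w) = 2*w*(-5 + w) (s(w) = (2*w)*(-5 + w) = 2*w*(-5 + w))
p(G) = -G
s(-3) - p(k(-4, 4)) = 2*(-3)*(-5 - 3) - (-1)*(-4) = 2*(-3)*(-8) - 1*4 = 48 - 4 = 44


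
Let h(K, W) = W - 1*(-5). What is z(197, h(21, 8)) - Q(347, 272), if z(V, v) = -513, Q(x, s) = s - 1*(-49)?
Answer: -834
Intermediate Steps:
h(K, W) = 5 + W (h(K, W) = W + 5 = 5 + W)
Q(x, s) = 49 + s (Q(x, s) = s + 49 = 49 + s)
z(197, h(21, 8)) - Q(347, 272) = -513 - (49 + 272) = -513 - 1*321 = -513 - 321 = -834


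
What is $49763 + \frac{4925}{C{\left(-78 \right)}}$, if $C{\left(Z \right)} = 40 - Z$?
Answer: $\frac{5876959}{118} \approx 49805.0$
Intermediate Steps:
$49763 + \frac{4925}{C{\left(-78 \right)}} = 49763 + \frac{4925}{40 - -78} = 49763 + \frac{4925}{40 + 78} = 49763 + \frac{4925}{118} = \frac{5876959}{118}$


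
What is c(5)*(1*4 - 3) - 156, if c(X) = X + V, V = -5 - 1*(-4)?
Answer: -152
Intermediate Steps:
V = -1 (V = -5 + 4 = -1)
c(X) = -1 + X (c(X) = X - 1 = -1 + X)
c(5)*(1*4 - 3) - 156 = (-1 + 5)*(1*4 - 3) - 156 = 4*(4 - 3) - 156 = 4*1 - 156 = 4 - 156 = -152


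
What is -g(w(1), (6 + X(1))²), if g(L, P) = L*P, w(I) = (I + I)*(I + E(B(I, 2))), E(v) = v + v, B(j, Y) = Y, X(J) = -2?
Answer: -160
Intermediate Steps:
E(v) = 2*v
w(I) = 2*I*(4 + I) (w(I) = (I + I)*(I + 2*2) = (2*I)*(I + 4) = (2*I)*(4 + I) = 2*I*(4 + I))
-g(w(1), (6 + X(1))²) = -2*1*(4 + 1)*(6 - 2)² = -2*1*5*4² = -10*16 = -1*160 = -160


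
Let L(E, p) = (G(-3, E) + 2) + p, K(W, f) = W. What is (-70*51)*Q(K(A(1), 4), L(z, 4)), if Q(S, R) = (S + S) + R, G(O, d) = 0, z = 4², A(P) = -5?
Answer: 14280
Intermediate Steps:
z = 16
L(E, p) = 2 + p (L(E, p) = (0 + 2) + p = 2 + p)
Q(S, R) = R + 2*S (Q(S, R) = 2*S + R = R + 2*S)
(-70*51)*Q(K(A(1), 4), L(z, 4)) = (-70*51)*((2 + 4) + 2*(-5)) = -3570*(6 - 10) = -3570*(-4) = 14280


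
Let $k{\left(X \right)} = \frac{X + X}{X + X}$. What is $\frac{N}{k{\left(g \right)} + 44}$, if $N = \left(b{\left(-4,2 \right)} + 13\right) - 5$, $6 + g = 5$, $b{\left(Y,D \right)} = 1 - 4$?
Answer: $\frac{1}{9} \approx 0.11111$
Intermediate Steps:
$b{\left(Y,D \right)} = -3$
$g = -1$ ($g = -6 + 5 = -1$)
$N = 5$ ($N = \left(-3 + 13\right) - 5 = 10 - 5 = 5$)
$k{\left(X \right)} = 1$ ($k{\left(X \right)} = \frac{2 X}{2 X} = 2 X \frac{1}{2 X} = 1$)
$\frac{N}{k{\left(g \right)} + 44} = \frac{1}{1 + 44} \cdot 5 = \frac{1}{45} \cdot 5 = \frac{1}{9}$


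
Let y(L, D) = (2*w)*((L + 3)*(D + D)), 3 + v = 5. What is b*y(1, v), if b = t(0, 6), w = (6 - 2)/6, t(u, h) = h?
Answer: 128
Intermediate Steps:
v = 2 (v = -3 + 5 = 2)
w = 2/3 (w = 4*(1/6) = 2/3 ≈ 0.66667)
y(L, D) = 8*D*(3 + L)/3 (y(L, D) = (2*(2/3))*((L + 3)*(D + D)) = 4*((3 + L)*(2*D))/3 = 4*(2*D*(3 + L))/3 = 8*D*(3 + L)/3)
b = 6
b*y(1, v) = 6*((8/3)*2*(3 + 1)) = 6*((8/3)*2*4) = 6*(64/3) = 128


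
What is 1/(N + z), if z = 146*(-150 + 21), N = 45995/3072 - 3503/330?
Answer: -168960/3181456451 ≈ -5.3108e-5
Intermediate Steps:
N = 736189/168960 (N = 45995*(1/3072) - 3503*1/330 = 45995/3072 - 3503/330 = 736189/168960 ≈ 4.3572)
z = -18834 (z = 146*(-129) = -18834)
1/(N + z) = 1/(736189/168960 - 18834) = 1/(-3181456451/168960) = -168960/3181456451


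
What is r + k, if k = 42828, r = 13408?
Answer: 56236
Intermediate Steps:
r + k = 13408 + 42828 = 56236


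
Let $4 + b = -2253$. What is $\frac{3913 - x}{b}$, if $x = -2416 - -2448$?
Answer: $- \frac{3881}{2257} \approx -1.7195$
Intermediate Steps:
$x = 32$ ($x = -2416 + 2448 = 32$)
$b = -2257$ ($b = -4 - 2253 = -2257$)
$\frac{3913 - x}{b} = \frac{3913 - 32}{-2257} = \left(3913 - 32\right) \left(- \frac{1}{2257}\right) = 3881 \left(- \frac{1}{2257}\right) = - \frac{3881}{2257}$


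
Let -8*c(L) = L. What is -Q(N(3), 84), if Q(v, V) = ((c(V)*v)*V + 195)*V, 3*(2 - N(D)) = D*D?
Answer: -90468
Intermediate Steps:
c(L) = -L/8
N(D) = 2 - D²/3 (N(D) = 2 - D*D/3 = 2 - D²/3)
Q(v, V) = V*(195 - v*V²/8) (Q(v, V) = (((-V/8)*v)*V + 195)*V = ((-V*v/8)*V + 195)*V = (-v*V²/8 + 195)*V = (195 - v*V²/8)*V = V*(195 - v*V²/8))
-Q(N(3), 84) = -84*(1560 - 1*(2 - ⅓*3²)*84²)/8 = -84*(1560 - 1*(2 - ⅓*9)*7056)/8 = -84*(1560 - 1*(2 - 3)*7056)/8 = -84*(1560 - 1*(-1)*7056)/8 = -84*(1560 + 7056)/8 = -84*8616/8 = -1*90468 = -90468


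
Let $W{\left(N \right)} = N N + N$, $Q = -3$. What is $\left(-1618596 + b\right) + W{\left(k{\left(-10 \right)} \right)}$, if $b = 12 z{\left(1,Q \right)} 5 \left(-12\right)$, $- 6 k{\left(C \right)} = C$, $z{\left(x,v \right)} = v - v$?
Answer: $- \frac{14567324}{9} \approx -1.6186 \cdot 10^{6}$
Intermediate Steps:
$z{\left(x,v \right)} = 0$
$k{\left(C \right)} = - \frac{C}{6}$
$W{\left(N \right)} = N + N^{2}$ ($W{\left(N \right)} = N^{2} + N = N + N^{2}$)
$b = 0$ ($b = 12 \cdot 0 \cdot 5 \left(-12\right) = 0 \cdot 5 \left(-12\right) = 0 \left(-12\right) = 0$)
$\left(-1618596 + b\right) + W{\left(k{\left(-10 \right)} \right)} = \left(-1618596 + 0\right) + \left(- \frac{1}{6}\right) \left(-10\right) \left(1 - - \frac{5}{3}\right) = -1618596 + \frac{5 \left(1 + \frac{5}{3}\right)}{3} = -1618596 + \frac{5}{3} \cdot \frac{8}{3} = -1618596 + \frac{40}{9} = - \frac{14567324}{9}$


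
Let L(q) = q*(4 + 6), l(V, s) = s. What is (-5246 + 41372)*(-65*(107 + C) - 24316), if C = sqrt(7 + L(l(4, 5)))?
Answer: -1129696146 - 2348190*sqrt(57) ≈ -1.1474e+9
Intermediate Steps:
L(q) = 10*q (L(q) = q*10 = 10*q)
C = sqrt(57) (C = sqrt(7 + 10*5) = sqrt(7 + 50) = sqrt(57) ≈ 7.5498)
(-5246 + 41372)*(-65*(107 + C) - 24316) = (-5246 + 41372)*(-65*(107 + sqrt(57)) - 24316) = 36126*((-6955 - 65*sqrt(57)) - 24316) = 36126*(-31271 - 65*sqrt(57)) = -1129696146 - 2348190*sqrt(57)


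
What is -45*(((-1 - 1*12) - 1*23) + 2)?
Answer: 1530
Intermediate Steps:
-45*(((-1 - 1*12) - 1*23) + 2) = -45*(((-1 - 12) - 23) + 2) = -45*((-13 - 23) + 2) = -45*(-36 + 2) = -45*(-34) = 1530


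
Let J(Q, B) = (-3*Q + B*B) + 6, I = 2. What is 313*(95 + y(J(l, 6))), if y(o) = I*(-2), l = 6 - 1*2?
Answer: 28483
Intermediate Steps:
l = 4 (l = 6 - 2 = 4)
J(Q, B) = 6 + B² - 3*Q (J(Q, B) = (-3*Q + B²) + 6 = (B² - 3*Q) + 6 = 6 + B² - 3*Q)
y(o) = -4 (y(o) = 2*(-2) = -4)
313*(95 + y(J(l, 6))) = 313*(95 - 4) = 313*91 = 28483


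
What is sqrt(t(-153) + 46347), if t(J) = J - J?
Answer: sqrt(46347) ≈ 215.28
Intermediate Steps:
t(J) = 0
sqrt(t(-153) + 46347) = sqrt(0 + 46347) = sqrt(46347)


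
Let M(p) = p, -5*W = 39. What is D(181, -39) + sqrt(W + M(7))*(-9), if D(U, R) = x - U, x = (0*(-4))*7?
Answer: -181 - 18*I*sqrt(5)/5 ≈ -181.0 - 8.0499*I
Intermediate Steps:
W = -39/5 (W = -1/5*39 = -39/5 ≈ -7.8000)
x = 0 (x = 0*7 = 0)
D(U, R) = -U (D(U, R) = 0 - U = -U)
D(181, -39) + sqrt(W + M(7))*(-9) = -1*181 + sqrt(-39/5 + 7)*(-9) = -181 + sqrt(-4/5)*(-9) = -181 + (2*I*sqrt(5)/5)*(-9) = -181 - 18*I*sqrt(5)/5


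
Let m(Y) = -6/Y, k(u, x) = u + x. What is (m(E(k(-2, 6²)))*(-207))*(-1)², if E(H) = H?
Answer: 621/17 ≈ 36.529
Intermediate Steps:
(m(E(k(-2, 6²)))*(-207))*(-1)² = (-6/(-2 + 6²)*(-207))*(-1)² = (-6/(-2 + 36)*(-207))*1 = (-6/34*(-207))*1 = (-6*1/34*(-207))*1 = -3/17*(-207)*1 = (621/17)*1 = 621/17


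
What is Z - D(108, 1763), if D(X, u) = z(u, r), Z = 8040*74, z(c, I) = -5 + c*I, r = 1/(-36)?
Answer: 21420503/36 ≈ 5.9501e+5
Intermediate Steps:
r = -1/36 ≈ -0.027778
z(c, I) = -5 + I*c
Z = 594960
D(X, u) = -5 - u/36
Z - D(108, 1763) = 594960 - (-5 - 1/36*1763) = 594960 - (-5 - 1763/36) = 594960 - 1*(-1943/36) = 594960 + 1943/36 = 21420503/36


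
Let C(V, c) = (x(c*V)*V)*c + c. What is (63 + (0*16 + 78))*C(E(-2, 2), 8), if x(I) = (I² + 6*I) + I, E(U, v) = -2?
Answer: -323736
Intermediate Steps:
x(I) = I² + 7*I
C(V, c) = c + V²*c²*(7 + V*c) (C(V, c) = (((c*V)*(7 + c*V))*V)*c + c = (((V*c)*(7 + V*c))*V)*c + c = ((V*c*(7 + V*c))*V)*c + c = (c*V²*(7 + V*c))*c + c = V²*c²*(7 + V*c) + c = c + V²*c²*(7 + V*c))
(63 + (0*16 + 78))*C(E(-2, 2), 8) = (63 + (0*16 + 78))*(8*(1 + 8*(-2)²*(7 - 2*8))) = (63 + (0 + 78))*(8*(1 + 8*4*(7 - 16))) = (63 + 78)*(8*(1 + 8*4*(-9))) = 141*(8*(1 - 288)) = 141*(8*(-287)) = 141*(-2296) = -323736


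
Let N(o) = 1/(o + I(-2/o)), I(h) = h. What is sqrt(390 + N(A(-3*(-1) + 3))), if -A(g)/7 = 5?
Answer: sqrt(583291505)/1223 ≈ 19.748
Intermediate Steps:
A(g) = -35 (A(g) = -7*5 = -35)
N(o) = 1/(o - 2/o)
sqrt(390 + N(A(-3*(-1) + 3))) = sqrt(390 - 35/(-2 + (-35)**2)) = sqrt(390 - 35/(-2 + 1225)) = sqrt(390 - 35/1223) = sqrt(476935/1223) = sqrt(583291505)/1223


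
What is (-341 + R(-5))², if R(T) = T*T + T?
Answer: 103041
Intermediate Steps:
R(T) = T + T² (R(T) = T² + T = T + T²)
(-341 + R(-5))² = (-341 - 5*(1 - 5))² = (-341 - 5*(-4))² = (-341 + 20)² = (-321)² = 103041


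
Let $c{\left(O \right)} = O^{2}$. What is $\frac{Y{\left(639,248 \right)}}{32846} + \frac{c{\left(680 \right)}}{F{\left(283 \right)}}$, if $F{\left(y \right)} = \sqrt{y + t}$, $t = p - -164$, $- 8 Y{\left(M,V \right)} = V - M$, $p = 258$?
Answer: $\frac{391}{262768} + \frac{92480 \sqrt{705}}{141} \approx 17415.0$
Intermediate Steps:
$Y{\left(M,V \right)} = - \frac{V}{8} + \frac{M}{8}$ ($Y{\left(M,V \right)} = - \frac{V - M}{8} = - \frac{V}{8} + \frac{M}{8}$)
$t = 422$ ($t = 258 - -164 = 258 + 164 = 422$)
$F{\left(y \right)} = \sqrt{422 + y}$ ($F{\left(y \right)} = \sqrt{y + 422} = \sqrt{422 + y}$)
$\frac{Y{\left(639,248 \right)}}{32846} + \frac{c{\left(680 \right)}}{F{\left(283 \right)}} = \frac{\left(- \frac{1}{8}\right) 248 + \frac{1}{8} \cdot 639}{32846} + \frac{680^{2}}{\sqrt{422 + 283}} = \left(-31 + \frac{639}{8}\right) \frac{1}{32846} + \frac{462400}{\sqrt{705}} = \frac{391}{8} \cdot \frac{1}{32846} + 462400 \frac{\sqrt{705}}{705} = \frac{391}{262768} + \frac{92480 \sqrt{705}}{141}$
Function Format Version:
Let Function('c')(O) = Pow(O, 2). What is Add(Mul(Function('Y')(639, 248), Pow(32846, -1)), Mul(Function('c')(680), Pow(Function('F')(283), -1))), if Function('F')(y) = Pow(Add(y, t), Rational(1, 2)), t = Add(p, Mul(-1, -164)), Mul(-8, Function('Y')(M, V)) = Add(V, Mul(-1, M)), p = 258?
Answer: Add(Rational(391, 262768), Mul(Rational(92480, 141), Pow(705, Rational(1, 2)))) ≈ 17415.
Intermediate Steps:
Function('Y')(M, V) = Add(Mul(Rational(-1, 8), V), Mul(Rational(1, 8), M)) (Function('Y')(M, V) = Mul(Rational(-1, 8), Add(V, Mul(-1, M))) = Add(Mul(Rational(-1, 8), V), Mul(Rational(1, 8), M)))
t = 422 (t = Add(258, Mul(-1, -164)) = Add(258, 164) = 422)
Function('F')(y) = Pow(Add(422, y), Rational(1, 2)) (Function('F')(y) = Pow(Add(y, 422), Rational(1, 2)) = Pow(Add(422, y), Rational(1, 2)))
Add(Mul(Function('Y')(639, 248), Pow(32846, -1)), Mul(Function('c')(680), Pow(Function('F')(283), -1))) = Add(Mul(Add(Mul(Rational(-1, 8), 248), Mul(Rational(1, 8), 639)), Pow(32846, -1)), Mul(Pow(680, 2), Pow(Pow(Add(422, 283), Rational(1, 2)), -1))) = Add(Mul(Add(-31, Rational(639, 8)), Rational(1, 32846)), Mul(462400, Pow(Pow(705, Rational(1, 2)), -1))) = Add(Mul(Rational(391, 8), Rational(1, 32846)), Mul(462400, Mul(Rational(1, 705), Pow(705, Rational(1, 2))))) = Add(Rational(391, 262768), Mul(Rational(92480, 141), Pow(705, Rational(1, 2))))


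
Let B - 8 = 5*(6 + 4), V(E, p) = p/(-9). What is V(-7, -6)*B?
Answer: 116/3 ≈ 38.667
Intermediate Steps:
V(E, p) = -p/9 (V(E, p) = p*(-1/9) = -p/9)
B = 58 (B = 8 + 5*(6 + 4) = 8 + 5*10 = 8 + 50 = 58)
V(-7, -6)*B = -1/9*(-6)*58 = (2/3)*58 = 116/3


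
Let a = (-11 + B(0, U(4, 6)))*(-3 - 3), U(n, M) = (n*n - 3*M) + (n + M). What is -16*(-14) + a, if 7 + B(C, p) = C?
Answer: 332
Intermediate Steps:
U(n, M) = n + n² - 2*M (U(n, M) = (n² - 3*M) + (M + n) = n + n² - 2*M)
B(C, p) = -7 + C
a = 108 (a = (-11 + (-7 + 0))*(-3 - 3) = (-11 - 7)*(-6) = -18*(-6) = 108)
-16*(-14) + a = -16*(-14) + 108 = 224 + 108 = 332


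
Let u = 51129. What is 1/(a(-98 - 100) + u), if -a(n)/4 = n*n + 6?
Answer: -1/105711 ≈ -9.4597e-6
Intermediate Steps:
a(n) = -24 - 4*n² (a(n) = -4*(n*n + 6) = -4*(n² + 6) = -4*(6 + n²) = -24 - 4*n²)
1/(a(-98 - 100) + u) = 1/((-24 - 4*(-98 - 100)²) + 51129) = 1/((-24 - 4*(-198)²) + 51129) = 1/((-24 - 4*39204) + 51129) = 1/((-24 - 156816) + 51129) = 1/(-156840 + 51129) = 1/(-105711) = -1/105711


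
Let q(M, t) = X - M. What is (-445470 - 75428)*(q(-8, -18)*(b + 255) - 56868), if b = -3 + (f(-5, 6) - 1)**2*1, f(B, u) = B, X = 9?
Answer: 27072110856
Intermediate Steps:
b = 33 (b = -3 + (-5 - 1)**2*1 = -3 + (-6)**2*1 = -3 + 36*1 = -3 + 36 = 33)
q(M, t) = 9 - M
(-445470 - 75428)*(q(-8, -18)*(b + 255) - 56868) = (-445470 - 75428)*((9 - 1*(-8))*(33 + 255) - 56868) = -520898*((9 + 8)*288 - 56868) = -520898*(17*288 - 56868) = -520898*(4896 - 56868) = -520898*(-51972) = 27072110856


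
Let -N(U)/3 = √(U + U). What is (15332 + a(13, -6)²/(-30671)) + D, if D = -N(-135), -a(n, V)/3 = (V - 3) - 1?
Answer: 470246872/30671 + 9*I*√30 ≈ 15332.0 + 49.295*I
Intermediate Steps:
N(U) = -3*√2*√U (N(U) = -3*√(U + U) = -3*√2*√U)
a(n, V) = 12 - 3*V (a(n, V) = -3*((V - 3) - 1) = -3*((-3 + V) - 1) = -3*(-4 + V) = 12 - 3*V)
D = 9*I*√30 (D = -(-3)*√2*√(-135) = -(-3)*√2*3*I*√15 = -(-9)*I*√30 = 9*I*√30 ≈ 49.295*I)
(15332 + a(13, -6)²/(-30671)) + D = (15332 + (12 - 3*(-6))²/(-30671)) + 9*I*√30 = (15332 + (12 + 18)²*(-1/30671)) + 9*I*√30 = (15332 + 30²*(-1/30671)) + 9*I*√30 = (15332 + 900*(-1/30671)) + 9*I*√30 = (15332 - 900/30671) + 9*I*√30 = 470246872/30671 + 9*I*√30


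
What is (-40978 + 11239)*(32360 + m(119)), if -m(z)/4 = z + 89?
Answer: -937611192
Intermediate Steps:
m(z) = -356 - 4*z (m(z) = -4*(z + 89) = -4*(89 + z) = -356 - 4*z)
(-40978 + 11239)*(32360 + m(119)) = (-40978 + 11239)*(32360 + (-356 - 4*119)) = -29739*(32360 + (-356 - 476)) = -29739*(32360 - 832) = -29739*31528 = -937611192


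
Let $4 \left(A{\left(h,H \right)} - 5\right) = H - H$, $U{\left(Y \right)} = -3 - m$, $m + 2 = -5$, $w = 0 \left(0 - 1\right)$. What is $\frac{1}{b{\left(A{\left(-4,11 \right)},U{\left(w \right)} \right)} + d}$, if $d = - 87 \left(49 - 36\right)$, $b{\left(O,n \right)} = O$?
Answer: $- \frac{1}{1126} \approx -0.0008881$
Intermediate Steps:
$w = 0$ ($w = 0 \left(-1\right) = 0$)
$m = -7$ ($m = -2 - 5 = -7$)
$U{\left(Y \right)} = 4$ ($U{\left(Y \right)} = -3 - -7 = -3 + 7 = 4$)
$A{\left(h,H \right)} = 5$ ($A{\left(h,H \right)} = 5 + \frac{H - H}{4} = 5 + \frac{1}{4} \cdot 0 = 5 + 0 = 5$)
$d = -1131$ ($d = \left(-87\right) 13 = -1131$)
$\frac{1}{b{\left(A{\left(-4,11 \right)},U{\left(w \right)} \right)} + d} = \frac{1}{5 - 1131} = \frac{1}{-1126} = - \frac{1}{1126}$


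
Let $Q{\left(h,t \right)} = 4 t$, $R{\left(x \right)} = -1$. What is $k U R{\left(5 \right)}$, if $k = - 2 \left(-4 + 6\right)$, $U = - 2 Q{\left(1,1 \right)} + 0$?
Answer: $-32$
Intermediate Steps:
$U = -8$ ($U = - 2 \cdot 4 \cdot 1 + 0 = \left(-2\right) 4 + 0 = -8 + 0 = -8$)
$k = -4$ ($k = \left(-2\right) 2 = -4$)
$k U R{\left(5 \right)} = \left(-4\right) \left(-8\right) \left(-1\right) = 32 \left(-1\right) = -32$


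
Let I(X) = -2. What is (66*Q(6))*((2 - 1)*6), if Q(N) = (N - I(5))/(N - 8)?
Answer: -1584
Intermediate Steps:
Q(N) = (2 + N)/(-8 + N) (Q(N) = (N - 1*(-2))/(N - 8) = (N + 2)/(-8 + N) = (2 + N)/(-8 + N))
(66*Q(6))*((2 - 1)*6) = (66*((2 + 6)/(-8 + 6)))*((2 - 1)*6) = (66*(8/(-2)))*(1*6) = (66*(-½*8))*6 = (66*(-4))*6 = -264*6 = -1584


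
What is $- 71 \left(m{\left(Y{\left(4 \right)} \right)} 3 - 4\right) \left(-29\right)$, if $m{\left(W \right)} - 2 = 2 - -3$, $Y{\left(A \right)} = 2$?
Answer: $35003$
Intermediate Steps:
$m{\left(W \right)} = 7$ ($m{\left(W \right)} = 2 + \left(2 - -3\right) = 2 + \left(2 + 3\right) = 2 + 5 = 7$)
$- 71 \left(m{\left(Y{\left(4 \right)} \right)} 3 - 4\right) \left(-29\right) = - 71 \left(7 \cdot 3 - 4\right) \left(-29\right) = - 71 \left(21 - 4\right) \left(-29\right) = \left(-71\right) 17 \left(-29\right) = \left(-1207\right) \left(-29\right) = 35003$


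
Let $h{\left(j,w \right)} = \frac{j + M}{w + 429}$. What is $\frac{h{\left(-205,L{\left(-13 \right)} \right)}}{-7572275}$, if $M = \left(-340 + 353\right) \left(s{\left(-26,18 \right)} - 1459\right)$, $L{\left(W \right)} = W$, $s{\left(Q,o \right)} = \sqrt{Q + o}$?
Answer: $\frac{4793}{787516600} - \frac{i \sqrt{2}}{121156400} \approx 6.0862 \cdot 10^{-6} - 1.1673 \cdot 10^{-8} i$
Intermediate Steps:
$M = -18967 + 26 i \sqrt{2}$ ($M = \left(-340 + 353\right) \left(\sqrt{-26 + 18} - 1459\right) = 13 \left(\sqrt{-8} - 1459\right) = 13 \left(2 i \sqrt{2} - 1459\right) = 13 \left(-1459 + 2 i \sqrt{2}\right) = -18967 + 26 i \sqrt{2} \approx -18967.0 + 36.77 i$)
$h{\left(j,w \right)} = \frac{-18967 + j + 26 i \sqrt{2}}{429 + w}$ ($h{\left(j,w \right)} = \frac{j - \left(18967 - 26 i \sqrt{2}\right)}{w + 429} = \frac{-18967 + j + 26 i \sqrt{2}}{429 + w}$)
$\frac{h{\left(-205,L{\left(-13 \right)} \right)}}{-7572275} = \frac{\frac{1}{429 - 13} \left(-18967 - 205 + 26 i \sqrt{2}\right)}{-7572275} = \frac{-19172 + 26 i \sqrt{2}}{416} \left(- \frac{1}{7572275}\right) = \left(- \frac{4793}{104} + \frac{i \sqrt{2}}{16}\right) \left(- \frac{1}{7572275}\right) = \frac{4793}{787516600} - \frac{i \sqrt{2}}{121156400}$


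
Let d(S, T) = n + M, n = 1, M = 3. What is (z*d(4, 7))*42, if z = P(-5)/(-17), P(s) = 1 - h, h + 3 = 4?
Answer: 0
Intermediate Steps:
h = 1 (h = -3 + 4 = 1)
P(s) = 0 (P(s) = 1 - 1*1 = 1 - 1 = 0)
z = 0 (z = 0/(-17) = 0*(-1/17) = 0)
d(S, T) = 4 (d(S, T) = 1 + 3 = 4)
(z*d(4, 7))*42 = (0*4)*42 = 0*42 = 0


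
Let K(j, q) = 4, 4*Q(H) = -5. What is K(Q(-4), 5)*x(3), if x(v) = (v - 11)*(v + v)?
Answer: -192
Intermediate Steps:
Q(H) = -5/4 (Q(H) = (¼)*(-5) = -5/4)
x(v) = 2*v*(-11 + v) (x(v) = (-11 + v)*(2*v) = 2*v*(-11 + v))
K(Q(-4), 5)*x(3) = 4*(2*3*(-11 + 3)) = 4*(2*3*(-8)) = 4*(-48) = -192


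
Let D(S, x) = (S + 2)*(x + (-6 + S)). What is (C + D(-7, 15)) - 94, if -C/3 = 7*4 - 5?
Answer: -173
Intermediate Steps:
D(S, x) = (2 + S)*(-6 + S + x)
C = -69 (C = -3*(7*4 - 5) = -3*(28 - 5) = -3*23 = -69)
(C + D(-7, 15)) - 94 = (-69 + (-12 + (-7)² - 4*(-7) + 2*15 - 7*15)) - 94 = (-69 + (-12 + 49 + 28 + 30 - 105)) - 94 = (-69 - 10) - 94 = -79 - 94 = -173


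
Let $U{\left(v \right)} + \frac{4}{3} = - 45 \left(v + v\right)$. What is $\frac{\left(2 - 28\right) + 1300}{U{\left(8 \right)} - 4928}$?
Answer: $- \frac{1911}{8474} \approx -0.22551$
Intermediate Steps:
$U{\left(v \right)} = - \frac{4}{3} - 90 v$ ($U{\left(v \right)} = - \frac{4}{3} - 45 \left(v + v\right) = - \frac{4}{3} - 45 \cdot 2 v = - \frac{4}{3} - 90 v$)
$\frac{\left(2 - 28\right) + 1300}{U{\left(8 \right)} - 4928} = \frac{\left(2 - 28\right) + 1300}{\left(- \frac{4}{3} - 720\right) - 4928} = \frac{-26 + 1300}{- \frac{2164}{3} - 4928} = \frac{1274}{- \frac{16948}{3}} = 1274 \left(- \frac{3}{16948}\right) = - \frac{1911}{8474}$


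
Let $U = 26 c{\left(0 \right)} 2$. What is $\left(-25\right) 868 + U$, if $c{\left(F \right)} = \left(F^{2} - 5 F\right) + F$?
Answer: $-21700$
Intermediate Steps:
$c{\left(F \right)} = F^{2} - 4 F$
$U = 0$ ($U = 26 \cdot 0 \left(-4 + 0\right) 2 = 26 \cdot 0 \left(-4\right) 2 = 26 \cdot 0 \cdot 2 = 0 \cdot 2 = 0$)
$\left(-25\right) 868 + U = \left(-25\right) 868 + 0 = -21700 + 0 = -21700$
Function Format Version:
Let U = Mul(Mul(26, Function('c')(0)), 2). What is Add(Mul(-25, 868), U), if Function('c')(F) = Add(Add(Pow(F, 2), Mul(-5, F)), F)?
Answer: -21700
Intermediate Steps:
Function('c')(F) = Add(Pow(F, 2), Mul(-4, F))
U = 0 (U = Mul(Mul(26, Mul(0, Add(-4, 0))), 2) = Mul(Mul(26, Mul(0, -4)), 2) = Mul(Mul(26, 0), 2) = Mul(0, 2) = 0)
Add(Mul(-25, 868), U) = Add(Mul(-25, 868), 0) = Add(-21700, 0) = -21700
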